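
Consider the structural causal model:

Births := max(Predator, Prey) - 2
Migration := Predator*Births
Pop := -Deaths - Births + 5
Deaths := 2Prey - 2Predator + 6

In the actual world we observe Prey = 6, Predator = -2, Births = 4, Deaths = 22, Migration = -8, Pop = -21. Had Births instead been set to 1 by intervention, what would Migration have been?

-2

do(Births=1) replaces the equation Births := max(Predator, Prey) - 2 with the constant Births = 1.
Migration = Predator*Births  [with Predator=-2, Births=1]  = -2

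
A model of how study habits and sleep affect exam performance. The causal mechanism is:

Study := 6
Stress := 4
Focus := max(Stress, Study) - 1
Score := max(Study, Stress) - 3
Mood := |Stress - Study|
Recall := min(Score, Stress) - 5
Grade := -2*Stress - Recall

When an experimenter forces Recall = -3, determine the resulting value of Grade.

Intervening sets Recall = -3 and removes its equation (Recall := min(Score, Stress) - 5).
Grade = -2*Stress - Recall  [with Stress=4, Recall=-3]  = -5

-5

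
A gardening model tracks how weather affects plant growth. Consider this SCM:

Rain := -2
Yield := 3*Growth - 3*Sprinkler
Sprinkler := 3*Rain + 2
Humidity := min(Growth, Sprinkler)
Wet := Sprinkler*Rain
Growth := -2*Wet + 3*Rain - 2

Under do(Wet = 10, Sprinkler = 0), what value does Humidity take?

-28

Setting Wet = 10, Sprinkler = 0 by intervention discards those variables' equations.
Growth = -2*Wet + 3*Rain - 2  [with Wet=10, Rain=-2]  = -28
Humidity = min(Growth, Sprinkler)  [with Growth=-28, Sprinkler=0]  = -28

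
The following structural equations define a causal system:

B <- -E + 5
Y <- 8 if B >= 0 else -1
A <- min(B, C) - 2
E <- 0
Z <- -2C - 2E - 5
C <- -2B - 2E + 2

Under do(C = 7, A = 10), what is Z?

Setting C = 7, A = 10 by intervention discards those variables' equations.
Z = -2C - 2E - 5  [with C=7, E=0]  = -19

-19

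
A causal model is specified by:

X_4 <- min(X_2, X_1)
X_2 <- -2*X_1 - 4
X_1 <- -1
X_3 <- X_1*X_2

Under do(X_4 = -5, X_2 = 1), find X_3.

-1

Setting X_4 = -5, X_2 = 1 by intervention discards those variables' equations.
X_3 = X_1*X_2  [with X_1=-1, X_2=1]  = -1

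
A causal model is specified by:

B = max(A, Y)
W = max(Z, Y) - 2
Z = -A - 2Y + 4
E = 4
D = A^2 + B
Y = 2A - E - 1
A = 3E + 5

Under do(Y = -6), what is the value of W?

-3

do(Y=-6) replaces the equation Y = 2A - E - 1 with the constant Y = -6.
A = 3E + 5  [with E=4]  = 17
Z = -A - 2Y + 4  [with A=17, Y=-6]  = -1
W = max(Z, Y) - 2  [with Z=-1, Y=-6]  = -3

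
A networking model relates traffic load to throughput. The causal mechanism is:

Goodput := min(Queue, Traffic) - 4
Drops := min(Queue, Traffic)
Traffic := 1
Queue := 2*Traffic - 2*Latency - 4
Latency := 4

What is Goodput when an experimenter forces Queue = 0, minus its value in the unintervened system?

10

do(Queue=0) replaces the equation Queue := 2*Traffic - 2*Latency - 4 with the constant Queue = 0.
Goodput = min(Queue, Traffic) - 4  [with Queue=0, Traffic=1]  = -4
Without intervention: Queue = 2*Traffic - 2*Latency - 4  [with Traffic=1, Latency=4]  = -10; Goodput = min(Queue, Traffic) - 4  [with Queue=-10, Traffic=1]  = -14.
Change = -4 − (-14) = 10.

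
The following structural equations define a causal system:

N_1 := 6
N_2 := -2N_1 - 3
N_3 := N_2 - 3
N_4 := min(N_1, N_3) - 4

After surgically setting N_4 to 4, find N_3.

-18

Under do(N_4=4), the mechanism N_4 := min(N_1, N_3) - 4 is discarded; N_4 is fixed at 4.
Since N_3 is not a descendant of the intervened variable, it is unaffected.
N_2 = -2N_1 - 3  [with N_1=6]  = -15
N_3 = N_2 - 3  [with N_2=-15]  = -18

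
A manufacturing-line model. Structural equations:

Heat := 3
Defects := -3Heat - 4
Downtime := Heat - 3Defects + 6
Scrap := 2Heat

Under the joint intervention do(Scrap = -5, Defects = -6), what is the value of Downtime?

27

The joint intervention fixes Scrap = -5, Defects = -6, removing each variable's own equation.
Downtime = Heat - 3Defects + 6  [with Heat=3, Defects=-6]  = 27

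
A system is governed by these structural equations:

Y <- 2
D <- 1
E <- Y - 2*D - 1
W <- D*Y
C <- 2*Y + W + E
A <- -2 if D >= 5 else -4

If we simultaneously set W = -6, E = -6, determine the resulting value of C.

-8

The joint intervention fixes W = -6, E = -6, removing each variable's own equation.
C = 2*Y + W + E  [with Y=2, W=-6, E=-6]  = -8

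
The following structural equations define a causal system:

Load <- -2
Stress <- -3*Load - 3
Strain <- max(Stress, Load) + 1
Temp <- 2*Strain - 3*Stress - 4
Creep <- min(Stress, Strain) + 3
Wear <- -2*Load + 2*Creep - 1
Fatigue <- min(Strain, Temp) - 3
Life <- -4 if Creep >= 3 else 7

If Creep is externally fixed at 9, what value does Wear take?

21

The intervention breaks the incoming arrows to Creep: Creep <- min(Stress, Strain) + 3 no longer applies, and Creep = 9.
Wear = -2*Load + 2*Creep - 1  [with Load=-2, Creep=9]  = 21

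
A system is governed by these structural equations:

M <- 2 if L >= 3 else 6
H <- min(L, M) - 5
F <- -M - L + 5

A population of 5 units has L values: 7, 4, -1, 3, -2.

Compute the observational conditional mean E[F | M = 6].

0.5

Observing M=6 restricts to units where M's equation naturally yields 6: L ∈ {-1, -2}. In that subpopulation F = 0, 1, mean 0.5.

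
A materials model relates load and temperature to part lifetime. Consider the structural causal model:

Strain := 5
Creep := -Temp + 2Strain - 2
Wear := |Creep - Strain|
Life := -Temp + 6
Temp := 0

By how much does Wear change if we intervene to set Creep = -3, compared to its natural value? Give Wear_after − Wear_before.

5

The intervention breaks the incoming arrows to Creep: Creep := -Temp + 2Strain - 2 no longer applies, and Creep = -3.
Wear = |Creep - Strain|  [with Creep=-3, Strain=5]  = 8
Without intervention: Creep = -Temp + 2Strain - 2  [with Temp=0, Strain=5]  = 8; Wear = |Creep - Strain|  [with Creep=8, Strain=5]  = 3.
Change = 8 − 3 = 5.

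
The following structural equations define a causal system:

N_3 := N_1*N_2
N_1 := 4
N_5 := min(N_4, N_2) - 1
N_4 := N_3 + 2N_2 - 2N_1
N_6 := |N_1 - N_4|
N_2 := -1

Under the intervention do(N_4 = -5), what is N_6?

Under do(N_4=-5), the mechanism N_4 := N_3 + 2N_2 - 2N_1 is discarded; N_4 is fixed at -5.
N_6 = |N_1 - N_4|  [with N_1=4, N_4=-5]  = 9

9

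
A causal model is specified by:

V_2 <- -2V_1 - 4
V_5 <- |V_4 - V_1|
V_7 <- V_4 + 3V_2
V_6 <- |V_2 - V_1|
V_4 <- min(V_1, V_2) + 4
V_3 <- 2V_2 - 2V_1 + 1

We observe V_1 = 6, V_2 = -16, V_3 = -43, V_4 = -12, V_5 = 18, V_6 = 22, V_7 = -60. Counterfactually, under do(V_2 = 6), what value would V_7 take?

Under do(V_2=6), the mechanism V_2 <- -2V_1 - 4 is discarded; V_2 is fixed at 6.
V_4 = min(V_1, V_2) + 4  [with V_1=6, V_2=6]  = 10
V_7 = V_4 + 3V_2  [with V_4=10, V_2=6]  = 28

28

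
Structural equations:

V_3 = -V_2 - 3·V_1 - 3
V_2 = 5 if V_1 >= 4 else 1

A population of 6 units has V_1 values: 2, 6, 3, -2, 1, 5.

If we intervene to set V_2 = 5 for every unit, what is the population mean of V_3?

-15.5

Under do(V_2=5), V_2's equation is replaced by V_2=5 for every unit. Per-unit V_3: -14, -26, -17, -2, -11, -23. Mean = -15.5.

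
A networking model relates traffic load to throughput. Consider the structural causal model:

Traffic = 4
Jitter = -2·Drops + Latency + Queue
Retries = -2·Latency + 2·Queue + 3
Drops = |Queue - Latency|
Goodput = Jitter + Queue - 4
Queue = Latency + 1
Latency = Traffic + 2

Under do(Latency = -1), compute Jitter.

Under do(Latency=-1), the mechanism Latency = Traffic + 2 is discarded; Latency is fixed at -1.
Queue = Latency + 1  [with Latency=-1]  = 0
Drops = |Queue - Latency|  [with Queue=0, Latency=-1]  = 1
Jitter = -2·Drops + Latency + Queue  [with Drops=1, Latency=-1, Queue=0]  = -3

-3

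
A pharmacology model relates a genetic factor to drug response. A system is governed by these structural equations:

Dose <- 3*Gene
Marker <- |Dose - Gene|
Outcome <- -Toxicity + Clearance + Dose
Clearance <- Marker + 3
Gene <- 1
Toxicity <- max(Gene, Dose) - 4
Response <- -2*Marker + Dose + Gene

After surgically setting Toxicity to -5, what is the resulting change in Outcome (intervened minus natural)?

4

Under do(Toxicity=-5), the mechanism Toxicity <- max(Gene, Dose) - 4 is discarded; Toxicity is fixed at -5.
Dose = 3*Gene  [with Gene=1]  = 3
Marker = |Dose - Gene|  [with Dose=3, Gene=1]  = 2
Clearance = Marker + 3  [with Marker=2]  = 5
Outcome = -Toxicity + Clearance + Dose  [with Toxicity=-5, Clearance=5, Dose=3]  = 13
Without intervention: Dose = 3*Gene  [with Gene=1]  = 3; Marker = |Dose - Gene|  [with Dose=3, Gene=1]  = 2; Toxicity = max(Gene, Dose) - 4  [with Gene=1, Dose=3]  = -1; Clearance = Marker + 3  [with Marker=2]  = 5; Outcome = -Toxicity + Clearance + Dose  [with Toxicity=-1, Clearance=5, Dose=3]  = 9.
Change = 13 − 9 = 4.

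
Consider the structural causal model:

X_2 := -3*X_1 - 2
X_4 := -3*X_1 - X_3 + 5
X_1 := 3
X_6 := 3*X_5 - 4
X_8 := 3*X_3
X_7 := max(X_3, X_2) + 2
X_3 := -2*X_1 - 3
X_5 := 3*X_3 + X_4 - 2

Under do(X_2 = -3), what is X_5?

do(X_2=-3) replaces the equation X_2 := -3*X_1 - 2 with the constant X_2 = -3.
Since X_5 is not a descendant of the intervened variable, it is unaffected.
X_3 = -2*X_1 - 3  [with X_1=3]  = -9
X_4 = -3*X_1 - X_3 + 5  [with X_1=3, X_3=-9]  = 5
X_5 = 3*X_3 + X_4 - 2  [with X_3=-9, X_4=5]  = -24

-24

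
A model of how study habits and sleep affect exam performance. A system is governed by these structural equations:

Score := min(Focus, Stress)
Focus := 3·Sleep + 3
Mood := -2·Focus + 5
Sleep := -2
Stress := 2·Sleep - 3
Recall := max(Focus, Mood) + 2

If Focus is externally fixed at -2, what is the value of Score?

-7

The intervention breaks the incoming arrows to Focus: Focus := 3·Sleep + 3 no longer applies, and Focus = -2.
Stress = 2·Sleep - 3  [with Sleep=-2]  = -7
Score = min(Focus, Stress)  [with Focus=-2, Stress=-7]  = -7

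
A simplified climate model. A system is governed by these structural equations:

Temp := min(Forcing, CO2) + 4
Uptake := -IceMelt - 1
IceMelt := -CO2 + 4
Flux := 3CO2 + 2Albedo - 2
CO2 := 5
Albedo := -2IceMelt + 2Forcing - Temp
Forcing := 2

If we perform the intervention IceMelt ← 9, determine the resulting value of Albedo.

Intervening sets IceMelt = 9 and removes its equation (IceMelt := -CO2 + 4).
Temp = min(Forcing, CO2) + 4  [with Forcing=2, CO2=5]  = 6
Albedo = -2IceMelt + 2Forcing - Temp  [with IceMelt=9, Forcing=2, Temp=6]  = -20

-20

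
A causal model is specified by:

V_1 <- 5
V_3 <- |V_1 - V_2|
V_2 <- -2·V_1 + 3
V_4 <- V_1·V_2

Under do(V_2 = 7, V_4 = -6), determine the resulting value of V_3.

2

The joint intervention fixes V_2 = 7, V_4 = -6, removing each variable's own equation.
V_3 = |V_1 - V_2|  [with V_1=5, V_2=7]  = 2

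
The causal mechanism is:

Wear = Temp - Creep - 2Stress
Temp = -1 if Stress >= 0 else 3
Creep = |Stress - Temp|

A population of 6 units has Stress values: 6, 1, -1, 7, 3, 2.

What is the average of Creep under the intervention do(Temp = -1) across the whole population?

Every unit gets Temp=-1 under the intervention. Creep values become 7, 2, 0, 8, 4, 3; E[Creep|do(Temp=-1)] = 4.

4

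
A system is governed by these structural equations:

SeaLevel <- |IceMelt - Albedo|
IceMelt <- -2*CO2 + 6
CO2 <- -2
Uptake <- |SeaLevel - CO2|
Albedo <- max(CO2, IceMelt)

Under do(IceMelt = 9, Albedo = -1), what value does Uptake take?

12

Under do(IceMelt = 9, Albedo = -1), each intervened variable's structural equation is replaced by its fixed value.
SeaLevel = |IceMelt - Albedo|  [with IceMelt=9, Albedo=-1]  = 10
Uptake = |SeaLevel - CO2|  [with SeaLevel=10, CO2=-2]  = 12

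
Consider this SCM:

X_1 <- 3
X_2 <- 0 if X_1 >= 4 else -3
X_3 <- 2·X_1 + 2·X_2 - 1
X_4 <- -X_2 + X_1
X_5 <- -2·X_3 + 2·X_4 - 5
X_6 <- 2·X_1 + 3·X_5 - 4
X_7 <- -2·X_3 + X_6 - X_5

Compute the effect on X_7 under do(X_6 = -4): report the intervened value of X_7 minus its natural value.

Intervening sets X_6 = -4 and removes its equation (X_6 <- 2·X_1 + 3·X_5 - 4).
X_2 = 0 if X_1 >= 4 else -3  [with X_1=3]  = -3
X_3 = 2·X_1 + 2·X_2 - 1  [with X_1=3, X_2=-3]  = -1
X_4 = -X_2 + X_1  [with X_2=-3, X_1=3]  = 6
X_5 = -2·X_3 + 2·X_4 - 5  [with X_3=-1, X_4=6]  = 9
X_7 = -2·X_3 + X_6 - X_5  [with X_3=-1, X_6=-4, X_5=9]  = -11
Without intervention: X_2 = 0 if X_1 >= 4 else -3  [with X_1=3]  = -3; X_3 = 2·X_1 + 2·X_2 - 1  [with X_1=3, X_2=-3]  = -1; X_4 = -X_2 + X_1  [with X_2=-3, X_1=3]  = 6; X_5 = -2·X_3 + 2·X_4 - 5  [with X_3=-1, X_4=6]  = 9; X_6 = 2·X_1 + 3·X_5 - 4  [with X_1=3, X_5=9]  = 29; X_7 = -2·X_3 + X_6 - X_5  [with X_3=-1, X_6=29, X_5=9]  = 22.
Change = -11 − 22 = -33.

-33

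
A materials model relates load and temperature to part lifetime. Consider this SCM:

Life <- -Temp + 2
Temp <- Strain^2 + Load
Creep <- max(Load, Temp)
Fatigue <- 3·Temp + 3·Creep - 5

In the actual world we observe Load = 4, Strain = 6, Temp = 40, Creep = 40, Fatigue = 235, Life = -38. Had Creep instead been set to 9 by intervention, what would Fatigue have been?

Intervening sets Creep = 9 and removes its equation (Creep <- max(Load, Temp)).
Temp = Strain^2 + Load  [with Strain=6, Load=4]  = 40
Fatigue = 3·Temp + 3·Creep - 5  [with Temp=40, Creep=9]  = 142

142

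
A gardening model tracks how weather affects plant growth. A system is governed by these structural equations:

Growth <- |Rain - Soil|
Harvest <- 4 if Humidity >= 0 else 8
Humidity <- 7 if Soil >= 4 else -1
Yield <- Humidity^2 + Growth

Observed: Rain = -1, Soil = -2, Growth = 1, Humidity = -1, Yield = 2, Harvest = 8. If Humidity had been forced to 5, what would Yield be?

26

Intervening sets Humidity = 5 and removes its equation (Humidity <- 7 if Soil >= 4 else -1).
Growth = |Rain - Soil|  [with Rain=-1, Soil=-2]  = 1
Yield = Humidity^2 + Growth  [with Humidity=5, Growth=1]  = 26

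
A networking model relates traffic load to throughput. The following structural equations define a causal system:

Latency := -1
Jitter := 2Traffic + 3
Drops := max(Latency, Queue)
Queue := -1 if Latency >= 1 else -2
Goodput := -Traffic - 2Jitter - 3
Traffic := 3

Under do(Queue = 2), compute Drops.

The intervention breaks the incoming arrows to Queue: Queue := -1 if Latency >= 1 else -2 no longer applies, and Queue = 2.
Drops = max(Latency, Queue)  [with Latency=-1, Queue=2]  = 2

2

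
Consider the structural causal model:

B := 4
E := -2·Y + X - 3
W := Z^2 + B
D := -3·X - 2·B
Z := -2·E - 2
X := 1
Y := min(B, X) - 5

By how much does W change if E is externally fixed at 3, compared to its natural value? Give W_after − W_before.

-132

The intervention breaks the incoming arrows to E: E := -2·Y + X - 3 no longer applies, and E = 3.
Z = -2·E - 2  [with E=3]  = -8
W = Z^2 + B  [with Z=-8, B=4]  = 68
Without intervention: Y = min(B, X) - 5  [with B=4, X=1]  = -4; E = -2·Y + X - 3  [with Y=-4, X=1]  = 6; Z = -2·E - 2  [with E=6]  = -14; W = Z^2 + B  [with Z=-14, B=4]  = 200.
Change = 68 − 200 = -132.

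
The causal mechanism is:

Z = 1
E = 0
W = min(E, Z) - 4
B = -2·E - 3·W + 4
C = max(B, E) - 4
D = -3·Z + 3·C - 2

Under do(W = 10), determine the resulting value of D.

The intervention breaks the incoming arrows to W: W = min(E, Z) - 4 no longer applies, and W = 10.
B = -2·E - 3·W + 4  [with E=0, W=10]  = -26
C = max(B, E) - 4  [with B=-26, E=0]  = -4
D = -3·Z + 3·C - 2  [with Z=1, C=-4]  = -17

-17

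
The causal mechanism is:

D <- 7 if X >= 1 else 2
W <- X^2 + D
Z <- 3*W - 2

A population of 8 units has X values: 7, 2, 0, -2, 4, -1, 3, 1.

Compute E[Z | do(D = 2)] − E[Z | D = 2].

26.5

The intervention sets D=2 in all 8 units regardless of X. Recomputing Z per unit gives 151, 16, 4, 16, 52, 7, 31, 7; average 35.5.
Observing D=2 restricts to units where D's equation naturally yields 2: X ∈ {0, -2, -1}. In that subpopulation Z = 4, 16, 7, mean 9.
Difference = 35.5 − 9 = 26.5.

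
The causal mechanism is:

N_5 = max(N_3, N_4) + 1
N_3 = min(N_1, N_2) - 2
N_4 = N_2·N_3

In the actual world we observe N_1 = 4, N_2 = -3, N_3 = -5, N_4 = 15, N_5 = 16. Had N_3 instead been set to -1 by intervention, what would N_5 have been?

4

do(N_3=-1) replaces the equation N_3 = min(N_1, N_2) - 2 with the constant N_3 = -1.
N_4 = N_2·N_3  [with N_2=-3, N_3=-1]  = 3
N_5 = max(N_3, N_4) + 1  [with N_3=-1, N_4=3]  = 4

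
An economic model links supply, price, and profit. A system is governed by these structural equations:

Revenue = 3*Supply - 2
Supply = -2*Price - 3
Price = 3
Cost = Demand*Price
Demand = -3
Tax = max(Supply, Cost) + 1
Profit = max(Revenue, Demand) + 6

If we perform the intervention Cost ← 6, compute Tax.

Under do(Cost=6), the mechanism Cost = Demand*Price is discarded; Cost is fixed at 6.
Supply = -2*Price - 3  [with Price=3]  = -9
Tax = max(Supply, Cost) + 1  [with Supply=-9, Cost=6]  = 7

7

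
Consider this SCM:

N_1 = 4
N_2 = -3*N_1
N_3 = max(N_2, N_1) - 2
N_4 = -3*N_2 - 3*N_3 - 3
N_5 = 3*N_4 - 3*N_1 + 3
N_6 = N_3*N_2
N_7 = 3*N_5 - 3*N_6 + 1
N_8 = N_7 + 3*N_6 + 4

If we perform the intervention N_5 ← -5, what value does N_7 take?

58

Under do(N_5=-5), the mechanism N_5 = 3*N_4 - 3*N_1 + 3 is discarded; N_5 is fixed at -5.
N_2 = -3*N_1  [with N_1=4]  = -12
N_3 = max(N_2, N_1) - 2  [with N_2=-12, N_1=4]  = 2
N_6 = N_3*N_2  [with N_3=2, N_2=-12]  = -24
N_7 = 3*N_5 - 3*N_6 + 1  [with N_5=-5, N_6=-24]  = 58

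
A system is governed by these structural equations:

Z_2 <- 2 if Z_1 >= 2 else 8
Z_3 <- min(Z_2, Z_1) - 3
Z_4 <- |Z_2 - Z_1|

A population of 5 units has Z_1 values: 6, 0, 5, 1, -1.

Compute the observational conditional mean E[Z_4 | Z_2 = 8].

8

E[Z_4|Z_2=8] averages over only the 3 units with Z_2=8 (Z_1 = 0, 1, -1): Z_4 = 8, 7, 9, mean 8.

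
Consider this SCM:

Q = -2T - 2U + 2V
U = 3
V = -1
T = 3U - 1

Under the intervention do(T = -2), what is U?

Under do(T=-2), the mechanism T = 3U - 1 is discarded; T is fixed at -2.
U is not downstream of the intervention, so its value is determined by the original equations.

3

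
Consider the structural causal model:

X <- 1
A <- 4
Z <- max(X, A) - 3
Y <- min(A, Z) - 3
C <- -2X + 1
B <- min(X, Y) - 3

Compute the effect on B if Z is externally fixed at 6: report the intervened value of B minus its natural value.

3

The intervention breaks the incoming arrows to Z: Z <- max(X, A) - 3 no longer applies, and Z = 6.
Y = min(A, Z) - 3  [with A=4, Z=6]  = 1
B = min(X, Y) - 3  [with X=1, Y=1]  = -2
Without intervention: Z = max(X, A) - 3  [with X=1, A=4]  = 1; Y = min(A, Z) - 3  [with A=4, Z=1]  = -2; B = min(X, Y) - 3  [with X=1, Y=-2]  = -5.
Change = -2 − (-5) = 3.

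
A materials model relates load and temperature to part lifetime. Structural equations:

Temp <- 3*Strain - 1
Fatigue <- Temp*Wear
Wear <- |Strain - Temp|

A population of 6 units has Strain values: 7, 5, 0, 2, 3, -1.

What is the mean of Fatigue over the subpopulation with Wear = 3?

1.5

E[Fatigue|Wear=3] averages over only the 2 units with Wear=3 (Strain = 2, -1): Fatigue = 15, -12, mean 1.5.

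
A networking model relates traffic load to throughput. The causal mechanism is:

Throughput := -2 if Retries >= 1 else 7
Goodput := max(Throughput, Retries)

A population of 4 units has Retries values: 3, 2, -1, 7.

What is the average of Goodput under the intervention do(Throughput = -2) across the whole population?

2.75

Every unit gets Throughput=-2 under the intervention. Goodput values become 3, 2, -1, 7; E[Goodput|do(Throughput=-2)] = 2.75.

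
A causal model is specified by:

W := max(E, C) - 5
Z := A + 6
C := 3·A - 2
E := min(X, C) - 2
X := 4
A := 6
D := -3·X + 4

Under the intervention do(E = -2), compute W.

11

Intervening sets E = -2 and removes its equation (E := min(X, C) - 2).
C = 3·A - 2  [with A=6]  = 16
W = max(E, C) - 5  [with E=-2, C=16]  = 11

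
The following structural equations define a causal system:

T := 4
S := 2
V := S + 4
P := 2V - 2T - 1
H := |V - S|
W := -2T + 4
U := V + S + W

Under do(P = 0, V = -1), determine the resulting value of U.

-3

The joint intervention fixes P = 0, V = -1, removing each variable's own equation.
W = -2T + 4  [with T=4]  = -4
U = V + S + W  [with V=-1, S=2, W=-4]  = -3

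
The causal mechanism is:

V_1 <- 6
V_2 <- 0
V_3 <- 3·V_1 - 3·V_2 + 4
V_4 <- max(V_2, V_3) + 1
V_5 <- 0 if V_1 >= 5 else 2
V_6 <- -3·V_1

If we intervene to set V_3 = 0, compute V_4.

1

The intervention breaks the incoming arrows to V_3: V_3 <- 3·V_1 - 3·V_2 + 4 no longer applies, and V_3 = 0.
V_4 = max(V_2, V_3) + 1  [with V_2=0, V_3=0]  = 1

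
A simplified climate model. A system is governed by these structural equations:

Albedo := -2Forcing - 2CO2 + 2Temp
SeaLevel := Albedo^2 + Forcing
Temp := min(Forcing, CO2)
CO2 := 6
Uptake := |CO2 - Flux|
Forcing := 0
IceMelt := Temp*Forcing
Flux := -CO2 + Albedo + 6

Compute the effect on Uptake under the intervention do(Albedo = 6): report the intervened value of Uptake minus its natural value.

-18

do(Albedo=6) replaces the equation Albedo := -2Forcing - 2CO2 + 2Temp with the constant Albedo = 6.
Flux = -CO2 + Albedo + 6  [with CO2=6, Albedo=6]  = 6
Uptake = |CO2 - Flux|  [with CO2=6, Flux=6]  = 0
Without intervention: Temp = min(Forcing, CO2)  [with Forcing=0, CO2=6]  = 0; Albedo = -2Forcing - 2CO2 + 2Temp  [with Forcing=0, CO2=6, Temp=0]  = -12; Flux = -CO2 + Albedo + 6  [with CO2=6, Albedo=-12]  = -12; Uptake = |CO2 - Flux|  [with CO2=6, Flux=-12]  = 18.
Change = 0 − 18 = -18.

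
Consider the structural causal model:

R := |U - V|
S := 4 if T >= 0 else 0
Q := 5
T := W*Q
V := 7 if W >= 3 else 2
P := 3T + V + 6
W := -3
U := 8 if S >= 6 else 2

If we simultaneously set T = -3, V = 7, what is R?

5

Under do(T = -3, V = 7), each intervened variable's structural equation is replaced by its fixed value.
S = 4 if T >= 0 else 0  [with T=-3]  = 0
U = 8 if S >= 6 else 2  [with S=0]  = 2
R = |U - V|  [with U=2, V=7]  = 5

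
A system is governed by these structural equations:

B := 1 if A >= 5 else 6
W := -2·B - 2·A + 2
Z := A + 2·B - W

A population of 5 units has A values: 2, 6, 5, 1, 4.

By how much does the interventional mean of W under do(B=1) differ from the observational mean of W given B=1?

3.8

The intervention sets B=1 in all 5 units regardless of A. Recomputing W per unit gives -4, -12, -10, -2, -8; average -7.2.
Observing B=1 restricts to units where B's equation naturally yields 1: A ∈ {6, 5}. In that subpopulation W = -12, -10, mean -11.
Difference = -7.2 − (-11) = 3.8.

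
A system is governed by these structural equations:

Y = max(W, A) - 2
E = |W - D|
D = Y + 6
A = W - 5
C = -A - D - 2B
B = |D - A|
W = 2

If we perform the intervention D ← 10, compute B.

13

Under do(D=10), the mechanism D = Y + 6 is discarded; D is fixed at 10.
A = W - 5  [with W=2]  = -3
B = |D - A|  [with D=10, A=-3]  = 13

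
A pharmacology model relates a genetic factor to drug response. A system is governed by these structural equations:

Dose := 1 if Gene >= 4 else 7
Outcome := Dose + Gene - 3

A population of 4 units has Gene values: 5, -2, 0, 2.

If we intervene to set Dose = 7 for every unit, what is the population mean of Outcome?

5.25

Every unit gets Dose=7 under the intervention. Outcome values become 9, 2, 4, 6; E[Outcome|do(Dose=7)] = 5.25.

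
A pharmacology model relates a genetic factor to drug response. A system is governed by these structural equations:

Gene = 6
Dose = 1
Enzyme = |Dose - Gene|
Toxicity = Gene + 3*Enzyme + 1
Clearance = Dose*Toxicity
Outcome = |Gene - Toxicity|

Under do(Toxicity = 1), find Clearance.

Intervening sets Toxicity = 1 and removes its equation (Toxicity = Gene + 3*Enzyme + 1).
Clearance = Dose*Toxicity  [with Dose=1, Toxicity=1]  = 1

1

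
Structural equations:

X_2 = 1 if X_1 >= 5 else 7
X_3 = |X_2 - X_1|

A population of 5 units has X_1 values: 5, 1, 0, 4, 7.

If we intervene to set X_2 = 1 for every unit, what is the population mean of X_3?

2.8

Under do(X_2=1), X_2's equation is replaced by X_2=1 for every unit. Per-unit X_3: 4, 0, 1, 3, 6. Mean = 2.8.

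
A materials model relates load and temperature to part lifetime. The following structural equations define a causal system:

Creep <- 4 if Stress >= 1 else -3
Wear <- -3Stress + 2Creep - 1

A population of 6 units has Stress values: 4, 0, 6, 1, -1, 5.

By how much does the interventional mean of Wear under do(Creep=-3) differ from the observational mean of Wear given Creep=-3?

-9

The intervention sets Creep=-3 in all 6 units regardless of Stress. Recomputing Wear per unit gives -19, -7, -25, -10, -4, -22; average -14.5.
Conditioning on Creep=-3 selects the 2 unit(s) with Stress ∈ {0, -1}. Their Wear values: -7, -4. Mean = -5.5.
Difference = -14.5 − (-5.5) = -9.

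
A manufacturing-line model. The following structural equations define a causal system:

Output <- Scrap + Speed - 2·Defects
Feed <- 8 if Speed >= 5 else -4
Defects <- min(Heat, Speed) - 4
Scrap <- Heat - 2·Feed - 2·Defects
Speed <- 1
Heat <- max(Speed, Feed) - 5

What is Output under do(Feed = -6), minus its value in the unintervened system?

Under do(Feed=-6), the mechanism Feed <- 8 if Speed >= 5 else -4 is discarded; Feed is fixed at -6.
Heat = max(Speed, Feed) - 5  [with Speed=1, Feed=-6]  = -4
Defects = min(Heat, Speed) - 4  [with Heat=-4, Speed=1]  = -8
Scrap = Heat - 2·Feed - 2·Defects  [with Heat=-4, Feed=-6, Defects=-8]  = 24
Output = Scrap + Speed - 2·Defects  [with Scrap=24, Speed=1, Defects=-8]  = 41
Without intervention: Feed = 8 if Speed >= 5 else -4  [with Speed=1]  = -4; Heat = max(Speed, Feed) - 5  [with Speed=1, Feed=-4]  = -4; Defects = min(Heat, Speed) - 4  [with Heat=-4, Speed=1]  = -8; Scrap = Heat - 2·Feed - 2·Defects  [with Heat=-4, Feed=-4, Defects=-8]  = 20; Output = Scrap + Speed - 2·Defects  [with Scrap=20, Speed=1, Defects=-8]  = 37.
Change = 41 − 37 = 4.

4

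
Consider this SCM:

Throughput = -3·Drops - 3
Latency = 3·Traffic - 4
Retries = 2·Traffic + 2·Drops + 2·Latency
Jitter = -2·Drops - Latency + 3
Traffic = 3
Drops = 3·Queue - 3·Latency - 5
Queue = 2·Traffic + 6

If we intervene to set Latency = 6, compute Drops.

Under do(Latency=6), the mechanism Latency = 3·Traffic - 4 is discarded; Latency is fixed at 6.
Queue = 2·Traffic + 6  [with Traffic=3]  = 12
Drops = 3·Queue - 3·Latency - 5  [with Queue=12, Latency=6]  = 13

13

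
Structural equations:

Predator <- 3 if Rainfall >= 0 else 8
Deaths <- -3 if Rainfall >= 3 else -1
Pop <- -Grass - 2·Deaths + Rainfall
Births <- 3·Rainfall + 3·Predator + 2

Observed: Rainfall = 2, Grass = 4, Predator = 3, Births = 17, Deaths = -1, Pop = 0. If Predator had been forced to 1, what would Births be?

The intervention breaks the incoming arrows to Predator: Predator <- 3 if Rainfall >= 0 else 8 no longer applies, and Predator = 1.
Births = 3·Rainfall + 3·Predator + 2  [with Rainfall=2, Predator=1]  = 11

11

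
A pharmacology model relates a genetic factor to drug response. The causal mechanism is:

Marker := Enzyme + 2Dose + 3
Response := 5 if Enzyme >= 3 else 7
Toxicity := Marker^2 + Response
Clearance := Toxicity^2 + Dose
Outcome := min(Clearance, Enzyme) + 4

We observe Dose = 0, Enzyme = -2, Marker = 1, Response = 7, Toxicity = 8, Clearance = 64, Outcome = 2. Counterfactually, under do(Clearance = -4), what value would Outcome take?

0

Intervening sets Clearance = -4 and removes its equation (Clearance := Toxicity^2 + Dose).
Outcome = min(Clearance, Enzyme) + 4  [with Clearance=-4, Enzyme=-2]  = 0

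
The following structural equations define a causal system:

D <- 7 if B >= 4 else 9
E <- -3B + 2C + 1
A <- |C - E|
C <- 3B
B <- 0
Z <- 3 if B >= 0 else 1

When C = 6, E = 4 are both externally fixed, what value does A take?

2

Under do(C = 6, E = 4), each intervened variable's structural equation is replaced by its fixed value.
A = |C - E|  [with C=6, E=4]  = 2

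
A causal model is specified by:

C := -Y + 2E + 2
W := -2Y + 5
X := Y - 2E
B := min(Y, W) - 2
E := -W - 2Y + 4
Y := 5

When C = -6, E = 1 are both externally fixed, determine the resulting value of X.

The joint intervention fixes C = -6, E = 1, removing each variable's own equation.
X = Y - 2E  [with Y=5, E=1]  = 3

3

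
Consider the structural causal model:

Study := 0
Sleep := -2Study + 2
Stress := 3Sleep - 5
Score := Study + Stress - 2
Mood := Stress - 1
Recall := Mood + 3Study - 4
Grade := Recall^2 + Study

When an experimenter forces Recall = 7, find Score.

-1

do(Recall=7) replaces the equation Recall := Mood + 3Study - 4 with the constant Recall = 7.
No directed path runs from Recall to Score, so Score keeps its natural value.
Sleep = -2Study + 2  [with Study=0]  = 2
Stress = 3Sleep - 5  [with Sleep=2]  = 1
Score = Study + Stress - 2  [with Study=0, Stress=1]  = -1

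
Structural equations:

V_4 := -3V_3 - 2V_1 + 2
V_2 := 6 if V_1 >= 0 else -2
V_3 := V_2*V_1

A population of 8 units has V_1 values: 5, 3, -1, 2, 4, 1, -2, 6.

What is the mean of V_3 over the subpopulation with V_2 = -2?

3

E[V_3|V_2=-2] averages over only the 2 units with V_2=-2 (V_1 = -1, -2): V_3 = 2, 4, mean 3.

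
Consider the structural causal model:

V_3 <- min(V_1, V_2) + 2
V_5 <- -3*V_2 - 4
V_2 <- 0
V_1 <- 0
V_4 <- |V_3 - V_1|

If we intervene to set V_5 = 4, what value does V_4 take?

The intervention breaks the incoming arrows to V_5: V_5 <- -3*V_2 - 4 no longer applies, and V_5 = 4.
Since V_4 is not a descendant of the intervened variable, it is unaffected.
V_3 = min(V_1, V_2) + 2  [with V_1=0, V_2=0]  = 2
V_4 = |V_3 - V_1|  [with V_3=2, V_1=0]  = 2

2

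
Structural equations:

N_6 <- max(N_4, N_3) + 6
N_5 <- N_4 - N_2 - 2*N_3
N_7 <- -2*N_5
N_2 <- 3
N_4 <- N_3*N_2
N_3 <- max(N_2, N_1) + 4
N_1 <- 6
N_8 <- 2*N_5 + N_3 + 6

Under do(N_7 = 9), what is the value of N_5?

7

The intervention breaks the incoming arrows to N_7: N_7 <- -2*N_5 no longer applies, and N_7 = 9.
N_5 is not downstream of the intervention, so its value is determined by the original equations.
N_3 = max(N_2, N_1) + 4  [with N_2=3, N_1=6]  = 10
N_4 = N_3*N_2  [with N_3=10, N_2=3]  = 30
N_5 = N_4 - N_2 - 2*N_3  [with N_4=30, N_2=3, N_3=10]  = 7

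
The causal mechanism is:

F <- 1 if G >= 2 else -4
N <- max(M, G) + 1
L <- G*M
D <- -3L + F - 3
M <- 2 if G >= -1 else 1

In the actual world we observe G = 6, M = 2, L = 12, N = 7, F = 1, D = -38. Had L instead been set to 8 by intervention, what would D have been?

The intervention breaks the incoming arrows to L: L <- G*M no longer applies, and L = 8.
F = 1 if G >= 2 else -4  [with G=6]  = 1
D = -3L + F - 3  [with L=8, F=1]  = -26

-26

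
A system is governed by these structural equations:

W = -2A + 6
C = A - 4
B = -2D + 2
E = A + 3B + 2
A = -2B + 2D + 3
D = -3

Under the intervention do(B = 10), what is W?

52

Under do(B=10), the mechanism B = -2D + 2 is discarded; B is fixed at 10.
A = -2B + 2D + 3  [with B=10, D=-3]  = -23
W = -2A + 6  [with A=-23]  = 52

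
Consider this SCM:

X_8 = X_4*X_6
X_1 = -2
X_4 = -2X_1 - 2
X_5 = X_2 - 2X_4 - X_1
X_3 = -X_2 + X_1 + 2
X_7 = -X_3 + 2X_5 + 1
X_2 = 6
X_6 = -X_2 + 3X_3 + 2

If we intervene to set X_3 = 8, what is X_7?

The intervention breaks the incoming arrows to X_3: X_3 = -X_2 + X_1 + 2 no longer applies, and X_3 = 8.
X_4 = -2X_1 - 2  [with X_1=-2]  = 2
X_5 = X_2 - 2X_4 - X_1  [with X_2=6, X_4=2, X_1=-2]  = 4
X_7 = -X_3 + 2X_5 + 1  [with X_3=8, X_5=4]  = 1

1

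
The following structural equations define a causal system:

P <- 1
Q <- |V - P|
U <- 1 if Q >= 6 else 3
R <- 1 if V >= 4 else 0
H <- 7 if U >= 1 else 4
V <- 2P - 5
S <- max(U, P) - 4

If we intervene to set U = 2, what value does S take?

The intervention breaks the incoming arrows to U: U <- 1 if Q >= 6 else 3 no longer applies, and U = 2.
S = max(U, P) - 4  [with U=2, P=1]  = -2

-2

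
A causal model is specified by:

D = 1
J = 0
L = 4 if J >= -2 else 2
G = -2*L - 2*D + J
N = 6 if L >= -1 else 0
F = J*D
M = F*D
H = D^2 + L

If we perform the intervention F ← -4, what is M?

-4

The intervention breaks the incoming arrows to F: F = J*D no longer applies, and F = -4.
M = F*D  [with F=-4, D=1]  = -4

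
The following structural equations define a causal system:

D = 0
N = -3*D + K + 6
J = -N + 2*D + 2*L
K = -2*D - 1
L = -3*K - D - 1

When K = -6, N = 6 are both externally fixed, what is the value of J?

28

Under do(K = -6, N = 6), each intervened variable's structural equation is replaced by its fixed value.
L = -3*K - D - 1  [with K=-6, D=0]  = 17
J = -N + 2*D + 2*L  [with N=6, D=0, L=17]  = 28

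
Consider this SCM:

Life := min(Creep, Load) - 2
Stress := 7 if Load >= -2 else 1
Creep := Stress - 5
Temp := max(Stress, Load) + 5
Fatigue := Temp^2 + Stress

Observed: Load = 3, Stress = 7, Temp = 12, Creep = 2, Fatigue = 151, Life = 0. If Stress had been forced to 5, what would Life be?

Under do(Stress=5), the mechanism Stress := 7 if Load >= -2 else 1 is discarded; Stress is fixed at 5.
Creep = Stress - 5  [with Stress=5]  = 0
Life = min(Creep, Load) - 2  [with Creep=0, Load=3]  = -2

-2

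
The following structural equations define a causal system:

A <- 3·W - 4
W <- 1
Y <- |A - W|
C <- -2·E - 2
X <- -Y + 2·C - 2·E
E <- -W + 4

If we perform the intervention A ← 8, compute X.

Under do(A=8), the mechanism A <- 3·W - 4 is discarded; A is fixed at 8.
E = -W + 4  [with W=1]  = 3
Y = |A - W|  [with A=8, W=1]  = 7
C = -2·E - 2  [with E=3]  = -8
X = -Y + 2·C - 2·E  [with Y=7, C=-8, E=3]  = -29

-29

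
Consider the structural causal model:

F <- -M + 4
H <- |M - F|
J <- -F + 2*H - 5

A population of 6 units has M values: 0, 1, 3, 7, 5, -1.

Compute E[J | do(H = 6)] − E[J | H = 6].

0.5

do(H=6) breaks H's dependence on M. With H=6 fixed, J across the units is 3, 4, 6, 10, 8, 2, mean 5.5.
Conditioning on H=6 selects the 2 unit(s) with M ∈ {5, -1}. Their J values: 8, 2. Mean = 5.
Difference = 5.5 − 5 = 0.5.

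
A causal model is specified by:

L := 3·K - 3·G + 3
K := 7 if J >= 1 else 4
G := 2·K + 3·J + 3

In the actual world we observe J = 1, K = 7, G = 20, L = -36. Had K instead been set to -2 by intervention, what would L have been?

-9

Under do(K=-2), the mechanism K := 7 if J >= 1 else 4 is discarded; K is fixed at -2.
G = 2·K + 3·J + 3  [with K=-2, J=1]  = 2
L = 3·K - 3·G + 3  [with K=-2, G=2]  = -9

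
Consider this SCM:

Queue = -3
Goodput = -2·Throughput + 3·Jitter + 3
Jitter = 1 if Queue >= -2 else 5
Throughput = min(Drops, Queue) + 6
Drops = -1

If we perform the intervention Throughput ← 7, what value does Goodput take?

4

Intervening sets Throughput = 7 and removes its equation (Throughput = min(Drops, Queue) + 6).
Jitter = 1 if Queue >= -2 else 5  [with Queue=-3]  = 5
Goodput = -2·Throughput + 3·Jitter + 3  [with Throughput=7, Jitter=5]  = 4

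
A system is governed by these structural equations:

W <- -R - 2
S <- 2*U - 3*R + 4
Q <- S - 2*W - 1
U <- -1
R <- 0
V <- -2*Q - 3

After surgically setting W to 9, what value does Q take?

do(W=9) replaces the equation W <- -R - 2 with the constant W = 9.
S = 2*U - 3*R + 4  [with U=-1, R=0]  = 2
Q = S - 2*W - 1  [with S=2, W=9]  = -17

-17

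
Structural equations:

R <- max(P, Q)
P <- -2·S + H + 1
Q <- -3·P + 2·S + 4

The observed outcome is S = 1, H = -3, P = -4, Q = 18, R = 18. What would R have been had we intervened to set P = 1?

3

do(P=1) replaces the equation P <- -2·S + H + 1 with the constant P = 1.
Q = -3·P + 2·S + 4  [with P=1, S=1]  = 3
R = max(P, Q)  [with P=1, Q=3]  = 3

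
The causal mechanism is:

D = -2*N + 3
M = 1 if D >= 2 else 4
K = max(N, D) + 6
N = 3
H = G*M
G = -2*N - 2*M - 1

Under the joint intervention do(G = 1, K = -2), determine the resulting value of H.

Setting G = 1, K = -2 by intervention discards those variables' equations.
D = -2*N + 3  [with N=3]  = -3
M = 1 if D >= 2 else 4  [with D=-3]  = 4
H = G*M  [with G=1, M=4]  = 4

4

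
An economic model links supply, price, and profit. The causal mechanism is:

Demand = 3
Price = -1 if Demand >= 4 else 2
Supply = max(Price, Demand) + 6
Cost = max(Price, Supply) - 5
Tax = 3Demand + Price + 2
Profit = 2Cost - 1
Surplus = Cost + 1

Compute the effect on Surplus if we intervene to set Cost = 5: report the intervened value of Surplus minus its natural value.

The intervention breaks the incoming arrows to Cost: Cost = max(Price, Supply) - 5 no longer applies, and Cost = 5.
Surplus = Cost + 1  [with Cost=5]  = 6
Without intervention: Price = -1 if Demand >= 4 else 2  [with Demand=3]  = 2; Supply = max(Price, Demand) + 6  [with Price=2, Demand=3]  = 9; Cost = max(Price, Supply) - 5  [with Price=2, Supply=9]  = 4; Surplus = Cost + 1  [with Cost=4]  = 5.
Change = 6 − 5 = 1.

1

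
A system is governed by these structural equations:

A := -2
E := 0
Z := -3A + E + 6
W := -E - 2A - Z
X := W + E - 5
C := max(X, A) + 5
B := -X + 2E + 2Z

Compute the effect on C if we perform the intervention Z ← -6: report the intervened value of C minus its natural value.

7

The intervention breaks the incoming arrows to Z: Z := -3A + E + 6 no longer applies, and Z = -6.
W = -E - 2A - Z  [with E=0, A=-2, Z=-6]  = 10
X = W + E - 5  [with W=10, E=0]  = 5
C = max(X, A) + 5  [with X=5, A=-2]  = 10
Without intervention: Z = -3A + E + 6  [with A=-2, E=0]  = 12; W = -E - 2A - Z  [with E=0, A=-2, Z=12]  = -8; X = W + E - 5  [with W=-8, E=0]  = -13; C = max(X, A) + 5  [with X=-13, A=-2]  = 3.
Change = 10 − 3 = 7.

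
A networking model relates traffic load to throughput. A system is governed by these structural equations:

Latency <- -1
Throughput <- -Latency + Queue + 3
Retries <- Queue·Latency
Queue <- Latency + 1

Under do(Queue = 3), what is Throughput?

Under do(Queue=3), the mechanism Queue <- Latency + 1 is discarded; Queue is fixed at 3.
Throughput = -Latency + Queue + 3  [with Latency=-1, Queue=3]  = 7

7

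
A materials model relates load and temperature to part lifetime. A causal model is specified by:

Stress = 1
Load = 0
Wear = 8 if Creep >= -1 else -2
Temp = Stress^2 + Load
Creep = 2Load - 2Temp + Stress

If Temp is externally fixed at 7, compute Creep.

-13

The intervention breaks the incoming arrows to Temp: Temp = Stress^2 + Load no longer applies, and Temp = 7.
Creep = 2Load - 2Temp + Stress  [with Load=0, Temp=7, Stress=1]  = -13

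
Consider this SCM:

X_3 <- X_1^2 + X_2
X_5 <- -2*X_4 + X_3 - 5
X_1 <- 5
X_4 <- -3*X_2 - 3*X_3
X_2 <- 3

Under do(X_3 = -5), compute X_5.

-22

do(X_3=-5) replaces the equation X_3 <- X_1^2 + X_2 with the constant X_3 = -5.
X_4 = -3*X_2 - 3*X_3  [with X_2=3, X_3=-5]  = 6
X_5 = -2*X_4 + X_3 - 5  [with X_4=6, X_3=-5]  = -22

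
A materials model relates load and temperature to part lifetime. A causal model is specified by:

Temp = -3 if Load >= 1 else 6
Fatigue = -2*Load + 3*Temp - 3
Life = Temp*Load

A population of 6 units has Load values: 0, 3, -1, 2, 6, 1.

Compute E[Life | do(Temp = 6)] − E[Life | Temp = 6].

14

do(Temp=6) breaks Temp's dependence on Load. With Temp=6 fixed, Life across the units is 0, 18, -6, 12, 36, 6, mean 11.
E[Life|Temp=6] averages over only the 2 units with Temp=6 (Load = 0, -1): Life = 0, -6, mean -3.
Difference = 11 − (-3) = 14.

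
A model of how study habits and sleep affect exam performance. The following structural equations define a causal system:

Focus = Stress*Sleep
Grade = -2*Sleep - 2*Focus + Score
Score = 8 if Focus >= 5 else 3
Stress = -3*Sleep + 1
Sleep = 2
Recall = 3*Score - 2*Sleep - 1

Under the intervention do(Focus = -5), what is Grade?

9

The intervention breaks the incoming arrows to Focus: Focus = Stress*Sleep no longer applies, and Focus = -5.
Score = 8 if Focus >= 5 else 3  [with Focus=-5]  = 3
Grade = -2*Sleep - 2*Focus + Score  [with Sleep=2, Focus=-5, Score=3]  = 9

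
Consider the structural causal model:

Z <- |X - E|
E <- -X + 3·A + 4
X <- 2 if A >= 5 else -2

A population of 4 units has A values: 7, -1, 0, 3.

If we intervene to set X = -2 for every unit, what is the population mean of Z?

The intervention sets X=-2 in all 4 units regardless of A. Recomputing Z per unit gives 29, 5, 8, 17; average 14.75.

14.75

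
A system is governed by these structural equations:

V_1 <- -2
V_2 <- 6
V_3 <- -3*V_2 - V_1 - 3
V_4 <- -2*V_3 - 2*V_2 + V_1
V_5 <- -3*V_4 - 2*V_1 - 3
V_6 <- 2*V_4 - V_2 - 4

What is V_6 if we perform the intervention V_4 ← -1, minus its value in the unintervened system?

-50

Under do(V_4=-1), the mechanism V_4 <- -2*V_3 - 2*V_2 + V_1 is discarded; V_4 is fixed at -1.
V_6 = 2*V_4 - V_2 - 4  [with V_4=-1, V_2=6]  = -12
Without intervention: V_3 = -3*V_2 - V_1 - 3  [with V_2=6, V_1=-2]  = -19; V_4 = -2*V_3 - 2*V_2 + V_1  [with V_3=-19, V_2=6, V_1=-2]  = 24; V_6 = 2*V_4 - V_2 - 4  [with V_4=24, V_2=6]  = 38.
Change = -12 − 38 = -50.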